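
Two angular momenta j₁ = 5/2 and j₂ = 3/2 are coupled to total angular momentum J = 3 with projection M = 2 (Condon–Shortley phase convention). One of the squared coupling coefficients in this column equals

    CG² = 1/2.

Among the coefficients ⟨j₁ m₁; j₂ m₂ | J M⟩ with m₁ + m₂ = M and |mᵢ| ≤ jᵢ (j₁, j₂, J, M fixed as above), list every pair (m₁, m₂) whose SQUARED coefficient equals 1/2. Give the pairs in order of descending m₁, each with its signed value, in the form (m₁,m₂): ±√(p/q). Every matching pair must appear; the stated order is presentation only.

Admissible pairs with m₁+m₂ = M = 2: (1/2,3/2), (3/2,1/2), (5/2,-1/2)
  (m₁,m₂)=(5/2,-1/2): CG² = 5/12, CG = +√(5/12)
  (m₁,m₂)=(3/2,1/2): CG² = 1/12, CG = +√(1/12)
  (m₁,m₂)=(1/2,3/2): CG² = 1/2, CG = −√(1/2)   ← matches the target
Pairs with CG² = 1/2: (1/2,3/2): −√(1/2)

(1/2,3/2): −√(1/2)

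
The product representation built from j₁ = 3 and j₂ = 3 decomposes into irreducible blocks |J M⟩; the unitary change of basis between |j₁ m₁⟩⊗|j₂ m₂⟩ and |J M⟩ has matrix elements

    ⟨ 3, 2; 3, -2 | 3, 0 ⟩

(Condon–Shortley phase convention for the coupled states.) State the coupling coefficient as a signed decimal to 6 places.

+0.408248  (= +√(1/6))

j₁+j₂−J=3  J+j₁−j₂=3  J−j₁+j₂=3  j₁+j₂+J+1=10
(j₁±m₁, j₂±m₂, J±M) = (5,1,1,5,3,3)
P² = 216
sum k=0..1:
  [0] +1/24 = 1/24
  [1] −1/72 = -1/72
S = 1/36
C² = P²·S² = 1/6 ; C = +0.408248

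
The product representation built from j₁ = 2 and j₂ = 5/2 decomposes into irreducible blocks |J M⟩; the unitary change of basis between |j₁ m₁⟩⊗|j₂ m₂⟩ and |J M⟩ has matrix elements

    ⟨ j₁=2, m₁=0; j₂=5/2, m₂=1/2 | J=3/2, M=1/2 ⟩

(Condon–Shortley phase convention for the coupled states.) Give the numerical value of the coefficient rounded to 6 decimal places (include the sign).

√[4·3!1!2!/7! · 2!2!3!2!2!1!] = √(32/35)
  +(−1)^1/∏(1,2,1,2,0,0)! = -1/4  (running -1/4)
  +(−1)^2/∏(2,1,0,1,1,1)! = 1/2  (running 1/4)
⟨..|..⟩ = √(32/35)·(1/4) = +0.239046

+√(2/35) = +0.239046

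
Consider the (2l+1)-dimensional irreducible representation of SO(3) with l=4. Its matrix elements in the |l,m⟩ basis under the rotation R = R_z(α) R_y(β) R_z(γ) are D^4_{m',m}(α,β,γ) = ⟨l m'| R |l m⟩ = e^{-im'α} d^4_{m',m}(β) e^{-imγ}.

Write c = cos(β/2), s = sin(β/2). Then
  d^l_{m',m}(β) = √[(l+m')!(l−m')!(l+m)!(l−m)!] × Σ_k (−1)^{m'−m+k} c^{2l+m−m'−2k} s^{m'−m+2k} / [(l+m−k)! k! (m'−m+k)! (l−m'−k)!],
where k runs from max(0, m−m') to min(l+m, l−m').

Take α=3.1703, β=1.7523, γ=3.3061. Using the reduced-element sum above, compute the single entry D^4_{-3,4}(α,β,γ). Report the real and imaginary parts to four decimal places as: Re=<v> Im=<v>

First d^4_{-3,4}(β=1.7523), then the phase factors e^{-i(-3)α} and e^{-i(4)γ}:
c=cos(1.752300/2)=0.640114, s=sin(1.752300/2)=0.768280; N=√[1·5040·40320·1]=14255.272709
k∈{7} keeps every argument non-negative
  k=7: (−1)^0·14255.2727/(5040)·0.6401^1·0.7683^7 = +0.286048
d^4_{-3,4}(1.7523) = +0.286048
Attach z-rotation phases: D = e^{-i(-3)(3.1703)}·(+0.286048)·e^{-i(4)(3.3061)} = -0.240530+0.154820i

Re=-0.2405 Im=0.1548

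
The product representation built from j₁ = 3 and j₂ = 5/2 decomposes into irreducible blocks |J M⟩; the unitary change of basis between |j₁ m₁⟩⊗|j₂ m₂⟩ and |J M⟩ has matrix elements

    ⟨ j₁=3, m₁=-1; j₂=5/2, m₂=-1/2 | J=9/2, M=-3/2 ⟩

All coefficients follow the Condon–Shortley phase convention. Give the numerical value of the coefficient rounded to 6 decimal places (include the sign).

j₁+j₂−J=1  J+j₁−j₂=5  J−j₁+j₂=4  j₁+j₂+J+1=11
(j₁±m₁, j₂±m₂, J±M) = (2,4,2,3,3,6)
P² = 138240/77
sum k=0..1:
  [0] +1/96 = 1/96
  [1] −1/72 = -1/72
S = -1/288
C² = P²·S² = 5/231 ; C = -0.147122

−√(5/231) ≈ -0.147122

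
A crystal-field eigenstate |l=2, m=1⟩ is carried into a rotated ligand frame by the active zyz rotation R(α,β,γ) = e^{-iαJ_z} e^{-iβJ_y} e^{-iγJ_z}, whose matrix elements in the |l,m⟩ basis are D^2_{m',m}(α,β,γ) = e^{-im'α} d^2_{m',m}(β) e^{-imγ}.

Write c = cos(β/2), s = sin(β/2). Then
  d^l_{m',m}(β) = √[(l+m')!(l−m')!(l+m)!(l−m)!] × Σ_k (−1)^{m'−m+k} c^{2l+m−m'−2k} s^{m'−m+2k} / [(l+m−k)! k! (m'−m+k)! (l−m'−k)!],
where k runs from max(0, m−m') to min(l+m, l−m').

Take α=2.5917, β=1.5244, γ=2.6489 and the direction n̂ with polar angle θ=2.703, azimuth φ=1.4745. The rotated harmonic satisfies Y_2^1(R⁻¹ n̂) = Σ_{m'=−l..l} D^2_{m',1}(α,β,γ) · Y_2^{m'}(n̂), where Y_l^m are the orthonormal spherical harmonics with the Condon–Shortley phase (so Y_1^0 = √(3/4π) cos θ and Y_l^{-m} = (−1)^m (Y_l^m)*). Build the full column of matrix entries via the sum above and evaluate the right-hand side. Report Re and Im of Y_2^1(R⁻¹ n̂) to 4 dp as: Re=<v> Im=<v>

Need the full column D^2_{m',1} for m'=−2..2 at α=2.5917, β=1.5244, γ=2.6489.
cos(β/2)=0.723319, sin(β/2)=0.690514
d^2_{-2,1}: single k=3 term ⇒ +0.476297;  D = -0.391188+0.271719i
d^2_{-1,1}: k∈[2..3] ⇒ +0.748387 -0.227348 = +0.521039;  D = +0.520187-0.029787i
d^2_{0,1}: k∈[1..2] ⇒ +0.640085 -0.583342 = +0.056742;  D = -0.049993-0.026839i
d^2_{1,1}: k∈[0..1] ⇒ +0.273728 -0.748387 = -0.474659;  D = -0.239223-0.409968i
d^2_{2,1}: single k=0 term ⇒ -0.522627;  D = -0.011331+0.522504i
Y_2^{m'}(θ=2.703,φ=1.4745) and Σ D·Y over m':
  (-0.3912+0.2717i)·(-0.0684-0.0133i)  (+0.5202-0.0298i)·(-0.0286+0.2956i)  (-0.0500-0.0268i)·(+0.4601+0.0000i)  (-0.2392-0.4100i)·(+0.0286+0.2956i)  (-0.0113+0.5225i)·(-0.0684+0.0133i)
Y_2^1(R⁻¹ n̂) = +0.109498+0.010620i

Re=0.1095 Im=0.0106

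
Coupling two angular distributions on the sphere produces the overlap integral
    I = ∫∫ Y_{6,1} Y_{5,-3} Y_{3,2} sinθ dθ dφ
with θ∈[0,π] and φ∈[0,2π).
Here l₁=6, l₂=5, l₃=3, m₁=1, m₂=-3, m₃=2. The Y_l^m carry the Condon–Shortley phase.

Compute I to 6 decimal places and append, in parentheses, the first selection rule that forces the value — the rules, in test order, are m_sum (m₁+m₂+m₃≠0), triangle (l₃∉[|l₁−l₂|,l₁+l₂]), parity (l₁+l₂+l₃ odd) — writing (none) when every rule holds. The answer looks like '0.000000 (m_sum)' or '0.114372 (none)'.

m-sum 0 ✓  L=14 even ✓  1≤3≤11 ✓
Π(2lᵢ+1) = 13×11×7 = 1001
triangle coeff Δ(6,5,3) = 1/675675
Σ_t [3,5]: t=3:−1/8640 t=4:+1/2304 t=5:−1/8640 = 7/34560
(3j)²=7/429 [(6 5 3; 0 0 0)], sign=-1
Σ_t [1,2]: t=1:−1/120960 t=2:+1/17280 = 1/20160
(3j)²=64/3003 [(6 5 3; 1 -3 2)], sign=-1
⇒ 4πI² = 448/1287
I = (+1)√(448/1287/(4π)) = 0.16643505
No selection rule forces the value: the integral is nonzero (none).

0.166435 (none)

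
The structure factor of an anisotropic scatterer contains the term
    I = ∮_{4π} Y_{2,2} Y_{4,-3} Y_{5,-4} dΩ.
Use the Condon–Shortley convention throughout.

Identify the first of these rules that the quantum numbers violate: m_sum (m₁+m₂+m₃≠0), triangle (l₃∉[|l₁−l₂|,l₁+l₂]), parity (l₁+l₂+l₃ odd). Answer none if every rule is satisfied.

Σmᵢ = -5  ✗
l₃∈[|l₁−l₂|,l₁+l₂]=[2,6], have l₃=5
Σlᵢ = 11 ⇒ odd

m_sum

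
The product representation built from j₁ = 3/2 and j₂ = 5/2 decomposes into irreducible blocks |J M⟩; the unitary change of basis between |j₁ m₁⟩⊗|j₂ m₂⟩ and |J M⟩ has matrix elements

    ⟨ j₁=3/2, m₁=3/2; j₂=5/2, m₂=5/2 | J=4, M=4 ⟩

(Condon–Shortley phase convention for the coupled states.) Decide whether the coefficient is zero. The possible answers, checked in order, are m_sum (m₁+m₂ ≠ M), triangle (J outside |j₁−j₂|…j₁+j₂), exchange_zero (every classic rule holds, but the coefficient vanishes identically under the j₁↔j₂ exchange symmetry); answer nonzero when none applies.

m-sum: m₁+m₂ = 3/2+5/2 = 4, M = 4  ✓
triangle: |j₁−j₂| = 1 ≤ J = 4 ≤ j₁+j₂ = 4  ✓
exchange: j₁≠j₂ or m₁≠m₂ — the exchange symmetry imposes no constraint here
value check: CG = +1 = +1.000000 ≠ 0

nonzero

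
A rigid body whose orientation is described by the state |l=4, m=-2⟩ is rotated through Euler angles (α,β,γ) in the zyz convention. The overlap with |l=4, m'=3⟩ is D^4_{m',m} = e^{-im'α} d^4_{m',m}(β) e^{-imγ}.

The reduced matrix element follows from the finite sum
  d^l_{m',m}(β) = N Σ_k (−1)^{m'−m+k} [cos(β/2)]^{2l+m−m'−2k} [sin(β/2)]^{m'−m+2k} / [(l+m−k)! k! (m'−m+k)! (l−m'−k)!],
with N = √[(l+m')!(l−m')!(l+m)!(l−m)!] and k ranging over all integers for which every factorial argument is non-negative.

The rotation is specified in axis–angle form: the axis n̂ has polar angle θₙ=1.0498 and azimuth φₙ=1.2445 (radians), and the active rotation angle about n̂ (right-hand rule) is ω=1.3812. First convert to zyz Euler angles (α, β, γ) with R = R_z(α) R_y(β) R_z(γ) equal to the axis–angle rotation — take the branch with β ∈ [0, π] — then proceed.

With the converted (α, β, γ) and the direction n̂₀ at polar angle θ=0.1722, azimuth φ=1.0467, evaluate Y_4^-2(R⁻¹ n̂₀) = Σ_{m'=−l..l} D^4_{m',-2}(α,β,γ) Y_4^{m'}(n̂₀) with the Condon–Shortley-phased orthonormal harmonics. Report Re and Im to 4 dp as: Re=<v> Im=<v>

Axis–angle → zyz. n̂ = (sinθₙcosφₙ, sinθₙsinφₙ, cosθₙ) = (+0.278009, +0.821560, +0.497745), ω = 1.3812.
R = I cosω + sinω [n̂]ₓ + (1−cosω) n̂n̂ᵀ gives
  R = [+0.251186, -0.303469, +0.919137; +0.674181, +0.736219, +0.058832; -0.694540, +0.604887, +0.389521]
β = atan2(√(R₁₃²+R₂₃²), R₃₃) = 1.170685; α = atan2(R₂₃, R₁₃) mod 2π = 0.063921; γ = atan2(R₃₂, −R₃₁) mod 2π = 0.716514
Need the full column D^4_{m',-2} for m'=−4..4 at α=0.0639, β=1.1707, γ=0.7165.
cos(β/2)=0.833523, sin(β/2)=0.552485
d^4_{-4,-2}: single k=2 term ⇒ +0.541658;  D = -0.063721+0.537897i
d^4_{-3,-2}: k∈[1..2] ⇒ +0.577839 -0.761613 = -0.183774;  D = +0.009918-0.183506i
d^4_{-2,-2}: k∈[0..2] ⇒ +0.232991 -1.228364 +0.674595 = -0.320778;  D = -0.003184-0.320762i
d^4_{-1,-2}: k∈[0..2] ⇒ -0.655208 +1.439313 -0.421570 = +0.362535;  D = +0.026748+0.361547i
d^4_{0,-2}: k∈[0..2] ⇒ +0.971107 -1.137737 +0.187447 = +0.020817;  D = +0.002859+0.020620i
d^4_{1,-2}: k∈[0..2] ⇒ -0.959542 +0.632356 -0.055564 = -0.382751;  D = -0.076675-0.374992i
d^4_{2,-2}: k∈[0..2] ⇒ +0.674595 -0.237104 +0.008681 = +0.446172;  D = +0.117120+0.430526i
d^4_{3,-2}: k∈[0..1] ⇒ -0.334611 +0.049003 = -0.285608;  D = -0.092423-0.270240i
d^4_{4,-2}: single k=0 term ⇒ +0.104553;  D = +0.040084+0.096564i
Y_4^{m'}(θ=0.1722,φ=1.0467) and Σ D·Y over m':
  (-0.0637+0.5379i)·(-0.0002+0.0003i)  (+0.0099-0.1835i)·(-0.0062-0.0000i)  (-0.0032-0.3208i)·(-0.0284-0.0493i)  (+0.0267+0.3615i)·(+0.1517-0.2624i)  (+0.0029+0.0206i)·(+0.7252+0.0000i)  (-0.0767-0.3750i)·(-0.1517-0.2624i)  (+0.1171+0.4305i)·(-0.0284+0.0493i)  (-0.0924-0.2702i)·(+0.0062-0.0000i)  (+0.0401+0.0966i)·(-0.0002-0.0003i)
Y_4^-2(R⁻¹ n̂) = -0.026837+0.141874i

Re=-0.0268 Im=0.1419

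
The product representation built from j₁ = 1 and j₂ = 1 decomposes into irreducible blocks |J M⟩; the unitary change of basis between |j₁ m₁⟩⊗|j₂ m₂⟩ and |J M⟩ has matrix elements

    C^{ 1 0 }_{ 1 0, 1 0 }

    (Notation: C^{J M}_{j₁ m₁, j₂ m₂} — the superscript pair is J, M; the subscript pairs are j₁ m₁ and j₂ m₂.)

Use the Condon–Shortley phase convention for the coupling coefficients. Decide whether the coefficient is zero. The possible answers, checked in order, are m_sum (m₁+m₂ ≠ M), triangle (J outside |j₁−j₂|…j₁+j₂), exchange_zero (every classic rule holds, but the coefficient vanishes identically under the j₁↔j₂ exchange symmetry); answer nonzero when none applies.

exchange_zero

m-sum: m₁+m₂ = 0+0 = 0, M = 0  ✓
triangle: |j₁−j₂| = 0 ≤ J = 1 ≤ j₁+j₂ = 2  ✓
exchange: j₁=j₂ and m₁=m₂, and (−1)^(j₁+j₂−J) = (−1)^1 = −1 forces ⟨j₁m₁;j₂m₂|JM⟩ = −⟨j₂m₂;j₁m₁|JM⟩ = −⟨j₁m₁;j₂m₂|JM⟩ ⇒ the coefficient vanishes identically
Racah sum check: Σ_k collapses to 0 ⇒ CG = 0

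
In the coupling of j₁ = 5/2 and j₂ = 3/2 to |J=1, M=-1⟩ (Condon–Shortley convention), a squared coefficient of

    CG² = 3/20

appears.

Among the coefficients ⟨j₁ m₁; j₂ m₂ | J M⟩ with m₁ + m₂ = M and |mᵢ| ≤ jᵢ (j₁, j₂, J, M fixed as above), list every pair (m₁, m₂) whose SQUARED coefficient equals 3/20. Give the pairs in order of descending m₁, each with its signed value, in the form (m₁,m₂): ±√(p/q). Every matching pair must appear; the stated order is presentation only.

Admissible pairs with m₁+m₂ = M = -1: (-5/2,3/2), (-3/2,1/2), (-1/2,-1/2), (1/2,-3/2)
  (m₁,m₂)=(1/2,-3/2): CG² = 1/20, CG = +√(1/20)
  (m₁,m₂)=(-1/2,-1/2): CG² = 3/20, CG = −√(3/20)   ← matches the target
  (m₁,m₂)=(-3/2,1/2): CG² = 3/10, CG = +√(3/10)
  (m₁,m₂)=(-5/2,3/2): CG² = 1/2, CG = −√(1/2)
Pairs with CG² = 3/20: (-1/2,-1/2): −√(3/20)

(-1/2,-1/2): −√(3/20)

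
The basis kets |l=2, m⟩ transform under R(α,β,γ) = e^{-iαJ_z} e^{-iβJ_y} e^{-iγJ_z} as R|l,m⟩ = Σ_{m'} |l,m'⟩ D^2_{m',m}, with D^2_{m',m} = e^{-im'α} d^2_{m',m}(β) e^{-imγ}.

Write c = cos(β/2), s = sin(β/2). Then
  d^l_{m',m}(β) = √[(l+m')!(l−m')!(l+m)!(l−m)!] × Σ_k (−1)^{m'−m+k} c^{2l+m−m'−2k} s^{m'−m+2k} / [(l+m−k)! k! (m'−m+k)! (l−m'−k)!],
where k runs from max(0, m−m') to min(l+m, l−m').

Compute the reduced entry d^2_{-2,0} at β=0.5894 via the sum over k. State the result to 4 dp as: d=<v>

d=0.1892

d^2_{-2,0}(β=0.5894) via the finite sum:
Half-angle: c=0.956889, s=0.290453. N=√(1·24·2·2)=9.797959
k∈{2} keeps every argument non-negative
  k=2: (−1)^0·9.7980/(4)·0.9569^2·0.2905^2 = +0.189213
d^2_{-2,0}(0.5894) = +0.189213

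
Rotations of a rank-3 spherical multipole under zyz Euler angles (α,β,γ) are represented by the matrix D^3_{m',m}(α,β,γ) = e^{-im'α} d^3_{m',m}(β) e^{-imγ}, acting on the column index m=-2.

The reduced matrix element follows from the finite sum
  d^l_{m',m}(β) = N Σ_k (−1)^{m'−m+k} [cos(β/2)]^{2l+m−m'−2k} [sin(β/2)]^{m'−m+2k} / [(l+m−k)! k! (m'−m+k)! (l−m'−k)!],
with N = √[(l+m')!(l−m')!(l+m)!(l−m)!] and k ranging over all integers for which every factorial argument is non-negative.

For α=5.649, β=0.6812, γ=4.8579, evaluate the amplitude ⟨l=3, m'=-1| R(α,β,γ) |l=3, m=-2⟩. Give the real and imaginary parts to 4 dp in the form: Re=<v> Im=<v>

First d^3_{-1,-2}(β=0.6812), then the phase factors e^{-i(-1)α} and e^{-i(-2)γ}:
c=cos(0.681200/2)=0.942554, s=sin(0.681200/2)=0.334053; N=√[2·24·1·120]=75.894664
k∈{0,1} keeps every argument non-negative
  k=0: (−1)^1·75.8947/(24)·0.9426^5·0.3341^1 = -0.785863
  k=1: (−1)^2·75.8947/(12)·0.9426^3·0.3341^3 = +0.197421
d^3_{-1,-2}(0.6812) = -0.785863 +0.197421 = -0.588442
Attach z-rotation phases: D = e^{-i(-1)(5.6490)}·(-0.588442)·e^{-i(-2)(4.8579)} = +0.554133-0.197992i

Re=0.5541 Im=-0.1980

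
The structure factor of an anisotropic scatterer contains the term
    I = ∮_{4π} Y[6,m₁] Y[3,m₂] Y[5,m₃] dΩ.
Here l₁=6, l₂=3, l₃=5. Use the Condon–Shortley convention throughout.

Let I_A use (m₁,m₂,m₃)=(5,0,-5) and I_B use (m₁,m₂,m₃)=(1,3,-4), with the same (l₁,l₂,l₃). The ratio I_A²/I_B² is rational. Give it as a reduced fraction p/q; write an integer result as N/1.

33/4

Same 6,3,5: normalisation and zero-m 3j drop out of the ratio.
A: Δ: 4! 8! 2! / 15! → 1/675675; sum: t=1:−1/483840 = -1/483840; 3j²(6 3 5; 5 0 -5) = Δ·Π!·Σ² = 3/91  (sign -1)
B: Δ: 4! 8! 2! / 15! → 1/675675; sum: t=4:+1/241920 = 1/241920; 3j²(6 3 5; 1 3 -4) = Δ·Π!·Σ² = 4/1001  (sign -1)
I_A²/I_B² = (3/91)/(4/1001) = 33/4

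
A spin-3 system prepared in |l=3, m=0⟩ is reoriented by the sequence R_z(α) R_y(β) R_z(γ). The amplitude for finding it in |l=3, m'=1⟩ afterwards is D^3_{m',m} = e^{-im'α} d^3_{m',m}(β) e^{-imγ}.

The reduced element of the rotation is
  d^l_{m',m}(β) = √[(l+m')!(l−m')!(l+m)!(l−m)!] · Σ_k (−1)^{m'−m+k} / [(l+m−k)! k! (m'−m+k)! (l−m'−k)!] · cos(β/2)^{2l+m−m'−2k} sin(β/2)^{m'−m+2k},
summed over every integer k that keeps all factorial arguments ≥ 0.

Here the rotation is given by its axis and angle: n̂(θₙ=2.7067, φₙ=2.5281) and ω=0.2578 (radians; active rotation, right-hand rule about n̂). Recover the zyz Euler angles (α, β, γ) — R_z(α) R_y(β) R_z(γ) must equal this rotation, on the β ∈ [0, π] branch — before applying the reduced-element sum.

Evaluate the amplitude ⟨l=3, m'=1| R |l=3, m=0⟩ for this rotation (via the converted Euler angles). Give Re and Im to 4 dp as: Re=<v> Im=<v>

Re=-0.1232 Im=0.1375

Axis–angle → zyz. n̂ = (sinθₙcosφₙ, sinθₙsinφₙ, cosθₙ) = (-0.344483, +0.242561, -0.906915), ω = 0.2578.
R = I cosω + sinω [n̂]ₓ + (1−cosω) n̂n̂ᵀ gives
  R = [+0.970875, +0.228460, +0.072166; -0.233983, +0.968898, +0.080558; -0.051518, -0.095097, +0.994134]
β = atan2(√(R₁₃²+R₂₃²), R₃₃) = 0.108367; α = atan2(R₂₃, R₁₃) mod 2π = 0.840288; γ = atan2(R₃₂, −R₃₁) mod 2π = 5.208866
Split into d^3_{1,0}(β=0.1084) × two z-phases.
Half-angle: c=0.998532, s=0.054157. N=√(24·2·6·6)=41.569219
k∈{0,1,2} keeps every argument non-negative
  k=0: (−1)^1·41.5692/(12)·0.9985^5·0.0542^1 = -0.186233
  k=1: (−1)^2·41.5692/(4)·0.9985^3·0.0542^3 = +0.001643
  k=2: (−1)^3·41.5692/(12)·0.9985^1·0.0542^5 = -0.000002
d^3_{1,0}(0.1084) = -0.186233 +0.001643 -0.000002 = -0.184591
D = (+0.667249-0.744835i)·(-0.184591)·(+1.000000+0.000000i) = -0.123168+0.137490i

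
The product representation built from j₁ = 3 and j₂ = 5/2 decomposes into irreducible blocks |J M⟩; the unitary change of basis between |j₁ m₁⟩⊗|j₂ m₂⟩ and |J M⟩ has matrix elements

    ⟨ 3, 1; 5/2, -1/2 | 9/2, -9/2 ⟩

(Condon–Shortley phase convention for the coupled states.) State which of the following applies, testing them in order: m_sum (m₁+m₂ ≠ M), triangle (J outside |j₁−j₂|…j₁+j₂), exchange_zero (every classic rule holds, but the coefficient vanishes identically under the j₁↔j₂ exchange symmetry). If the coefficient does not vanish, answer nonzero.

m-sum: m₁+m₂ = 1+(-1/2) = 1/2, M = -9/2  ✗ ⇒ coefficient is 0

m_sum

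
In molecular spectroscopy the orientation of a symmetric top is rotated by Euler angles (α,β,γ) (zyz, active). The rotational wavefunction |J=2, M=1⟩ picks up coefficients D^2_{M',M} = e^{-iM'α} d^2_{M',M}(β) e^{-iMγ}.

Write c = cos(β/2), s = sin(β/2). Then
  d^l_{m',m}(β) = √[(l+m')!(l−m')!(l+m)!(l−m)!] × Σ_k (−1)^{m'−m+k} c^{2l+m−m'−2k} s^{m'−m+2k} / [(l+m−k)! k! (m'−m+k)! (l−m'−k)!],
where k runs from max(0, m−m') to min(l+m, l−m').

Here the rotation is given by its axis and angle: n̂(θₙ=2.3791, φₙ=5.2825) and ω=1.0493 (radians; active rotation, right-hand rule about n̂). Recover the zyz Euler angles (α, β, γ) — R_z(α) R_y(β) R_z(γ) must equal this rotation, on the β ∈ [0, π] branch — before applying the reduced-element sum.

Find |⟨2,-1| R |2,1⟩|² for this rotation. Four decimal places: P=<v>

P=0.0911

Axis–angle → zyz. n̂ = (sinθₙcosφₙ, sinθₙsinφₙ, cosθₙ) = (+0.372802, -0.581482, -0.723117), ω = 1.0493.
R = I cosω + sinω [n̂]ₓ + (1−cosω) n̂n̂ᵀ gives
  R = [+0.567922, +0.518212, -0.639469; -0.735780, +0.667855, -0.112242; +0.368907, +0.534253, +0.760580]
β = atan2(√(R₁₃²+R₂₃²), R₃₃) = 0.706591; α = atan2(R₂₃, R₁₃) mod 2π = 3.315347; γ = atan2(R₃₂, −R₃₁) mod 2π = 2.175125
D^2_{-1,1}(3.3153,0.7066,2.1751) = e^{-i·-1·3.3153}·d^2_{-1,1}(0.7066)·e^{-i·1·2.1751}. Compute d first:
With c≡cos(β/2)=0.938238 and s≡sin(β/2)=0.345992, N=[1·6·6·1]^{1/2}=6.000000
Admissible k: 2..3 (factorial args all ≥0)
  k=2: (−1)^0·6.0000/(2)·0.9382^2·0.3460^2 = +0.316139
  k=3: (−1)^1·6.0000/(6)·0.9382^0·0.3460^4 = -0.014331
d^2_{-1,1}(0.7066) = +0.316139 -0.014331 = +0.301809
|D^2_{-1,1}|² = |d^2_{-1,1}(β)|² = (+0.301809)² = 0.091088 (the z-rotation phases have unit modulus)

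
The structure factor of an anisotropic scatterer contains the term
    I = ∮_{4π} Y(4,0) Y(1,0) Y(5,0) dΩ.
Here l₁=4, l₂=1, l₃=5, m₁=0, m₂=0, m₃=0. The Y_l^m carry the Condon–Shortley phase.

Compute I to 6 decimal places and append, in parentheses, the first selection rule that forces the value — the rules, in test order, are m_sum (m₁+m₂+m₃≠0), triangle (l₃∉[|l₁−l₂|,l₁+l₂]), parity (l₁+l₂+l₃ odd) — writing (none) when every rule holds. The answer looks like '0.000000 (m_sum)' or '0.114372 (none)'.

m-sum 0 ✓  L=10 even ✓  3≤5≤5 ✓
Π(2lᵢ+1) = 9×3×11 = 297
triangle coeff Δ(4,1,5) = 1/495
Σ_t [0,0]: t=0:+1/576 = 1/576
(3j)²=5/99 [(4 1 5; 0 0 0)], sign=-1
(m-triple is (0,0,0) — same symbol as above.)
⇒ 4πI² = 25/33
I = (+1)√(25/33/(4π)) = 0.24553200
No selection rule forces the value: the integral is nonzero (none).

0.245532 (none)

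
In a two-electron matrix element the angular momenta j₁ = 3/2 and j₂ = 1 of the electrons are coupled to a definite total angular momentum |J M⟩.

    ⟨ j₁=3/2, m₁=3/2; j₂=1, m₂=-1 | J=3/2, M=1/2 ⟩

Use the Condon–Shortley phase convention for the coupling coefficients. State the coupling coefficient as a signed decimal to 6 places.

triangle: 1!·2!·1!/5! = 2/120
(j±m)!: 3!·0!·0!·2!·2!·1! = 24
prefactor² = (2J+1)·Δ·N² = 8/5
  k=0: +1/(0!·1!·0!·0!·2!·1!) = 1/2
Σ = 1/2  ⇒  CG² = 8/5·(1/2)² = 2/5
CG = +√(2/5) = +0.632456

+0.632456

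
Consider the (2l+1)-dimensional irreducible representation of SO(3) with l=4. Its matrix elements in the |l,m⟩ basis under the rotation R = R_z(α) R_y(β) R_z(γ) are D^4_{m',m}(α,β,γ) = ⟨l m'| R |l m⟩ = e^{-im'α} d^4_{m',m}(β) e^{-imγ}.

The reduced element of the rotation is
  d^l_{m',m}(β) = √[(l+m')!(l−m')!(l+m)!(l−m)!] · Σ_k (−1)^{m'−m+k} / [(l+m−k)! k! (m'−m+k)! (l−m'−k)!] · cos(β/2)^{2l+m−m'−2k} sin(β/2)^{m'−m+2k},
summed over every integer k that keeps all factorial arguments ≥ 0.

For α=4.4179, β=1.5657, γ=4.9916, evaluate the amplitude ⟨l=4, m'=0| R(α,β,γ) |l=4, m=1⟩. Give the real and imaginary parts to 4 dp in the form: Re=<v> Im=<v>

Re=-0.0024 Im=-0.0082

First d^4_{0,1}(β=1.5657), then the phase factors e^{-i(0)α} and e^{-i(1)γ}:
Half-angle: c=0.708906, s=0.705303. N=√(24·24·120·6)=643.987578
Admissible k: 1..4 (factorial args all ≥0)
  k=1: (−1)^0·643.9876/(144)·0.7089^7·0.7053^1 = +0.283800
  k=2: (−1)^1·643.9876/(24)·0.7089^5·0.7053^3 = -1.685532
  k=3: (−1)^2·643.9876/(24)·0.7089^3·0.7053^5 = +1.668439
  k=4: (−1)^3·643.9876/(144)·0.7089^1·0.7053^7 = -0.275253
d^4_{0,1}(1.5657) = +0.283800 -1.685532 +1.668439 -0.275253 = -0.008546
Attach z-rotation phases: D = e^{-i(0)(4.4179)}·(-0.008546)·e^{-i(1)(4.9916)} = -0.002355-0.008215i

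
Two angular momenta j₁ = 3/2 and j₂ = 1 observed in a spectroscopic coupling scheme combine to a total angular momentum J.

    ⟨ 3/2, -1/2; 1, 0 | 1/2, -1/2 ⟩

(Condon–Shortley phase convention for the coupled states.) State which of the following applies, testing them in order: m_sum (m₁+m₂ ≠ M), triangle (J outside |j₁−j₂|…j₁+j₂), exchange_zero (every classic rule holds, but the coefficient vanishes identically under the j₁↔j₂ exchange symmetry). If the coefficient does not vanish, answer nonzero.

m-sum: m₁+m₂ = -1/2+0 = -1/2, M = -1/2  ✓
triangle: |j₁−j₂| = 1/2 ≤ J = 1/2 ≤ j₁+j₂ = 5/2  ✓
exchange: j₁≠j₂ or m₁≠m₂ — the exchange symmetry imposes no constraint here
value check: CG = −√(1/3) = -0.577350 ≠ 0

nonzero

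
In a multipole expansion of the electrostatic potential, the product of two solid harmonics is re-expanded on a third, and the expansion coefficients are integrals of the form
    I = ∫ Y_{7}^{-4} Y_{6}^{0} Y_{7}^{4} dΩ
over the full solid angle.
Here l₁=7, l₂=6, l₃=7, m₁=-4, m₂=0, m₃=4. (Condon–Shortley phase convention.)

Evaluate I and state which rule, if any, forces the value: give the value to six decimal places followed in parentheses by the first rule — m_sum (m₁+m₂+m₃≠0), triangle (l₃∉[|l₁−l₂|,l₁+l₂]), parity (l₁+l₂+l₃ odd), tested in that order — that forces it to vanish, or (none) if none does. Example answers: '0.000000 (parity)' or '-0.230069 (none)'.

m-sum 0 ✓  L=20 even ✓  1≤7≤13 ✓
Π(2lᵢ+1) = 15×13×15 = 2925
triangle coeff Δ(7,6,7) = 1/2444321880
Σ_t [0,6]: t=0:+1/2612736000 t=1:−1/20736000 t=2:+1/1658880 t=3:−1/746496 t=4:+1/1658880 t=5:−1/20736000 t=6:+1/2612736000 = -1/4354560
(3j)²=1000/138567 [(7 6 7; 0 0 0)], sign=+1
Σ_t [3,6]: t=3:−1/52254720 t=4:+1/11612160 t=5:−1/20736000 t=6:+1/373248000 = 1/46656000
(3j)²=352/62985 [(7 6 7; -4 0 4)], sign=-1
⇒ 4πI² = 160000/1356277
I = (-1)√(160000/1356277/(4π)) = -0.09689042
No selection rule forces the value: the integral is nonzero (none).

-0.096890 (none)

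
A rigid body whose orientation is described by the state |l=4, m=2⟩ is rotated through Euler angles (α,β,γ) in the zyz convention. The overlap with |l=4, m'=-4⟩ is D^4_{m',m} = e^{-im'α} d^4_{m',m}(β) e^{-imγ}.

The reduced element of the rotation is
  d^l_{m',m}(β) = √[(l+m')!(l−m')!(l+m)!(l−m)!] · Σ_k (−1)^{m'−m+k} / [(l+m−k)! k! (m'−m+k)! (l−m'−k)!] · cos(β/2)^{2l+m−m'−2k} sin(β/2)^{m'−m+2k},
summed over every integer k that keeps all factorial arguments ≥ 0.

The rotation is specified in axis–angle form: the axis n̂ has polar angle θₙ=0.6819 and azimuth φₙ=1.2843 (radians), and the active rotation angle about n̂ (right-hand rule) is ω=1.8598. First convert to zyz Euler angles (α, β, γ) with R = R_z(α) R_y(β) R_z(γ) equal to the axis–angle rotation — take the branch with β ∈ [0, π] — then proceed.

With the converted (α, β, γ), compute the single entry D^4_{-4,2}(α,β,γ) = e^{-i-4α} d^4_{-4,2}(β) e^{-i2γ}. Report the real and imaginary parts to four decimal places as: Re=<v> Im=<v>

Axis–angle → zyz. n̂ = (sinθₙcosφₙ, sinθₙsinφₙ, cosθₙ) = (+0.178110, +0.604579, +0.776377), ω = 1.8598.
R = I cosω + sinω [n̂]ₓ + (1−cosω) n̂n̂ᵀ gives
  R = [-0.244233, -0.605809, +0.757196; +0.882549, +0.184690, +0.432431; -0.401817, +0.773877, +0.489548]
β = atan2(√(R₁₃²+R₂₃²), R₃₃) = 1.059224; α = atan2(R₂₃, R₁₃) mod 2π = 0.518894; γ = atan2(R₃₂, −R₃₁) mod 2π = 1.091887
First d^4_{-4,2}(β=1.0592), then the phase factors e^{-i(-4)α} and e^{-i(2)γ}:
Half-angle: c=0.863003, s=0.505199. N=√(1·40320·720·2)=7619.763776
k: max(0,(2)−(-4))=6 … min(4+(2),4−(-4))=6
  k=6: (−1)^0·7619.7638/(1440)·0.8630^2·0.5052^6 = +0.065520
d^4_{-4,2}(1.0592) = +0.065520
Attach z-rotation phases: D = e^{-i(-4)(0.5189)}·(+0.065520)·e^{-i(2)(1.0919)} = +0.065137-0.007075i

Re=0.0651 Im=-0.0071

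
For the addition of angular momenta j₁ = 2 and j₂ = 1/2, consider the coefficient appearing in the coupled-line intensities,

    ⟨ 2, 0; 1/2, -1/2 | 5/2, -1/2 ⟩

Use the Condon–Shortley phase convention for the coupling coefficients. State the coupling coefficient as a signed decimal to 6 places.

√[6·0!4!1!/6! · 2!2!0!1!2!3!] = √(48/5)
  +(−1)^0/∏(0,0,2,0,2,1)! = 1/4  (running 1/4)
⟨..|..⟩ = √(48/5)·(1/4) = +0.774597

+0.774597  (= +√(3/5))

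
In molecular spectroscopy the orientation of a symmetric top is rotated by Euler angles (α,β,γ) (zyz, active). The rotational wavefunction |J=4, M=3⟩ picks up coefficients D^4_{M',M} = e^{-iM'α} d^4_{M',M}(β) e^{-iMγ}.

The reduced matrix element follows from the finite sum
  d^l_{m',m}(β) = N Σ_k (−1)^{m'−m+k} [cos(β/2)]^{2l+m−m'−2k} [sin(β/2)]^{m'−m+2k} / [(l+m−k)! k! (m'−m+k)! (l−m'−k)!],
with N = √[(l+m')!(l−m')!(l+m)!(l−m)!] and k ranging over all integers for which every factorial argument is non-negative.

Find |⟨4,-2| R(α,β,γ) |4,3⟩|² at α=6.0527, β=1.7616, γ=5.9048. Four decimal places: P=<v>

P=0.1627

First d^4_{-2,3}(β=1.7616), then the phase factors e^{-i(-2)α} and e^{-i(3)γ}:
With c≡cos(β/2)=0.636534 and s≡sin(β/2)=0.771248, N=[2·720·5040·1]^{1/2}=2693.993318
The bounds max(0,m−m')=5 and min(l+m,l−m')=6 give 2 terms
  k=5: (−1)^0·2693.9933/(240)·0.6365^3·0.7712^5 = +0.789991
  k=6: (−1)^1·2693.9933/(720)·0.6365^1·0.7712^7 = -0.386586
d^4_{-2,3}(1.7616) = +0.789991 -0.386586 = +0.403405
|D^4_{-2,3}|² = |d^4_{-2,3}(β)|² = (+0.403405)² = 0.162736 (the z-rotation phases have unit modulus)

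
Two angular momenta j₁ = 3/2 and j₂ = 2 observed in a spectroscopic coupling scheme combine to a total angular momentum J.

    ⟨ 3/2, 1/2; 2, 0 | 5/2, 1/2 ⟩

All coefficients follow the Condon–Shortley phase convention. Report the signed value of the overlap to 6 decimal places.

j₁+j₂−J=1  J+j₁−j₂=2  J−j₁+j₂=3  j₁+j₂+J+1=7
(j₁±m₁, j₂±m₂, J±M) = (2,1,2,2,3,2)
P² = 48/35
sum k=0..1:
  [0] +1/2 = 1/2
  [1] −1/4 = -1/4
S = 1/4
C² = P²·S² = 3/35 ; C = +0.292770

+√(3/35) = +0.292770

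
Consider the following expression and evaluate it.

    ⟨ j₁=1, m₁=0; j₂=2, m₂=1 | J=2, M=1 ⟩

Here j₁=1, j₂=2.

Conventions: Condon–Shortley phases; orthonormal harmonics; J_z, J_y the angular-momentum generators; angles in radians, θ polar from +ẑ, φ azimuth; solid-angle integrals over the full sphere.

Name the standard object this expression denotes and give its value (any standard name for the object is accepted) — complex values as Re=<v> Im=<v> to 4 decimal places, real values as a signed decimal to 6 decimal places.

Clebsch–Gordan coefficient, −√(1/6) ≈ -0.408248

This is a Clebsch–Gordan (vector-coupling) coefficient.
j₁+j₂−J=1  J+j₁−j₂=1  J−j₁+j₂=3  j₁+j₂+J+1=6
(j₁±m₁, j₂±m₂, J±M) = (1,1,3,1,3,1)
P² = 3/2
sum k=0..1:
  [0] +1/6 = 1/6
  [1] −1/2 = -1/2
S = -1/3
C² = P²·S² = 1/6 ; C = -0.408248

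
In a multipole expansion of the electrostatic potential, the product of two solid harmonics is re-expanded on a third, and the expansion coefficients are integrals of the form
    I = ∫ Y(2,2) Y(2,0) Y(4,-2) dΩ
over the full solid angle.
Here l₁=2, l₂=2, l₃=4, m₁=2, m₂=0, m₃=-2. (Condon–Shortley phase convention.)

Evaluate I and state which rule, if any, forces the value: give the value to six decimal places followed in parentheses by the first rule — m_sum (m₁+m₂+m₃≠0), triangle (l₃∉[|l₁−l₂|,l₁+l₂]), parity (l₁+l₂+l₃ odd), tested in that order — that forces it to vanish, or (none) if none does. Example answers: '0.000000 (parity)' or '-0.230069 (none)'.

Checks pass: Σm=0; 8 even; l₃=4∈[0,4].
(2·2+1)(2·2+1)(2·4+1) = 225
Δ: 0! 4! 4! / 9! → 1/630
sum: t=0:+1/16 = 1/16
3j²(2 2 4; 0 0 0) = Δ·Π!·Σ² = 2/35  (sign +1)
sum: t=0:+1/96 = 1/96
3j²(2 2 4; 2 0 -2) = Δ·Π!·Σ² = 1/42  (sign +1)
combine: 4πI² = 225·2/35·1/42 = 15/49
take √, sign +1: I = 0.15607835
No selection rule forces the value: the integral is nonzero (none).

0.156078 (none)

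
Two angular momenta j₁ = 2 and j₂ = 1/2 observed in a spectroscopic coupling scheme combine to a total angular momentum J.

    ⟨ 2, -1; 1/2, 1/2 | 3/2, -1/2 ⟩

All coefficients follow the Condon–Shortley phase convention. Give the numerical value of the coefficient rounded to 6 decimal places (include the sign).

−√(3/5) = -0.774597

j₁+j₂−J=1  J+j₁−j₂=3  J−j₁+j₂=0  j₁+j₂+J+1=5
(j₁±m₁, j₂±m₂, J±M) = (1,3,1,0,1,2)
P² = 12/5
sum k=1..1:
  [1] −1/2 = -1/2
S = -1/2
C² = P²·S² = 3/5 ; C = -0.774597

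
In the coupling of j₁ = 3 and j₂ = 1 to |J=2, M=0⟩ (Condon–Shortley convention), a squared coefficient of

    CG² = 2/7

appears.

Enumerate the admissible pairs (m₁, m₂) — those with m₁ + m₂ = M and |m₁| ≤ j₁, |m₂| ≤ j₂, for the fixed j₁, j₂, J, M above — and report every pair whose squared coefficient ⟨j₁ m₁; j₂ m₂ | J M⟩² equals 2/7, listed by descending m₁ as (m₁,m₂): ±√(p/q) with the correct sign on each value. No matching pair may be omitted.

(1,-1): +√(2/7); (-1,1): +√(2/7)

Admissible pairs with m₁+m₂ = M = 0: (-1,1), (0,0), (1,-1)
  (m₁,m₂)=(1,-1): CG² = 2/7, CG = +√(2/7)   ← matches the target
  (m₁,m₂)=(0,0): CG² = 3/7, CG = −√(3/7)
  (m₁,m₂)=(-1,1): CG² = 2/7, CG = +√(2/7)   ← matches the target
Pairs with CG² = 2/7: (1,-1): +√(2/7); (-1,1): +√(2/7)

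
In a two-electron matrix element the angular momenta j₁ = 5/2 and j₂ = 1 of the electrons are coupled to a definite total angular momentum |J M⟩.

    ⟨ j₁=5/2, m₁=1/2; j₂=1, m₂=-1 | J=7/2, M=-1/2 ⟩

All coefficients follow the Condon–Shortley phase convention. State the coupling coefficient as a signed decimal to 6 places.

+0.534522  (= +√(2/7))

√[8·0!5!2!/8! · 3!2!0!2!3!4!] = √(1152/7)
  +(−1)^0/∏(0,0,2,0,3,2)! = 1/24  (running 1/24)
⟨..|..⟩ = √(1152/7)·(1/24) = +0.534522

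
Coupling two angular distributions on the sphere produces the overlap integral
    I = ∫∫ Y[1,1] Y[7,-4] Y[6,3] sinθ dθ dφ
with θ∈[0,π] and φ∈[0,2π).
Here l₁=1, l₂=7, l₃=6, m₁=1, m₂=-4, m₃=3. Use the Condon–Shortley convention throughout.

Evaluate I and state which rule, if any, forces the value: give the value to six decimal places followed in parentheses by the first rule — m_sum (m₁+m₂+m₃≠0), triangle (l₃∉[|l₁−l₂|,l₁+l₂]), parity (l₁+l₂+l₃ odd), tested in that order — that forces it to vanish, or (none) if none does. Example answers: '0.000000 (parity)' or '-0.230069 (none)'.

Checks pass: Σm=0; 14 even; l₃=6∈[6,8].
(2·1+1)(2·7+1)(2·6+1) = 585
Δ: 2! 0! 12! / 15! → 1/1365
sum: t=1:−1/518400 = -1/518400
3j²(1 7 6; 0 0 0) = Δ·Π!·Σ² = 7/195  (sign -1)
sum: t=0:+1/4354560 = 1/4354560
3j²(1 7 6; 1 -4 3) = Δ·Π!·Σ² = 11/273  (sign -1)
combine: 4πI² = 585·7/195·11/273 = 11/13
take √, sign +1: I = 0.25948947
No selection rule forces the value: the integral is nonzero (none).

0.259489 (none)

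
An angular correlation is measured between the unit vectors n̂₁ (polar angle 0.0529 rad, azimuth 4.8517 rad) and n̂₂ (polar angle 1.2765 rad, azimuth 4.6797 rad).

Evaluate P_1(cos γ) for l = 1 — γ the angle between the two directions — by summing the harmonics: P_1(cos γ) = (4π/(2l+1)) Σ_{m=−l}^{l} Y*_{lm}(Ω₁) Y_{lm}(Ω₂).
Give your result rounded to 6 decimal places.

Summing Y*_{l m}(θ₁,φ₁)·Y_{l m}(θ₂,φ₂) over m ∈ [−1, 1]; prefactor 4π/(2·1+1) = 4.188790:
  term(m=-1) = (0.005951, 0.001034)   from Y*(Ω₁)=(0.002537, -0.018091), Y(Ω₂)=(-0.010806, 0.330464)
  term(m=+0) = (0.069151, 0.000000)   from Y*(Ω₁)=(0.487919, -0.000000), Y(Ω₂)=(0.141727, 0.000000)
  term(m=+1) = (0.005951, -0.001034)   from Y*(Ω₁)=(-0.002537, -0.018091), Y(Ω₂)=(0.010806, 0.330464)
Total Σ_m = (0.081054, 0.000000). Multiply by 4.188790: (0.339516, 0.000000). P_1(cos γ) = 0.339516

0.339516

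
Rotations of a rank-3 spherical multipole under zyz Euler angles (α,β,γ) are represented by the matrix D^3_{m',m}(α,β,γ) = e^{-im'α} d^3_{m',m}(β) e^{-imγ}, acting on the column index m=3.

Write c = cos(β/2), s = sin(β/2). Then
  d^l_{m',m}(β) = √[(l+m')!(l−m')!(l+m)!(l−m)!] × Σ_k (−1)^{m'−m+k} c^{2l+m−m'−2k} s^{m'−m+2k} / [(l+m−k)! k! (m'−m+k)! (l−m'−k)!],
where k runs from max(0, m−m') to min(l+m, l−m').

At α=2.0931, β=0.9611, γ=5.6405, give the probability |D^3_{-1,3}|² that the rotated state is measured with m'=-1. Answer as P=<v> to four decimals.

P=0.0193

Split into d^3_{-1,3}(β=0.9611) × two z-phases.
With c≡cos(β/2)=0.886741 and s≡sin(β/2)=0.462267, N=[2·24·720·1]^{1/2}=185.903201
k∈{4} keeps every argument non-negative
  k=4: (−1)^0·185.9032/(48)·0.8867^2·0.4623^4 = +0.139063
d^3_{-1,3}(0.9611) = +0.139063
|D^3_{-1,3}|² = |d^3_{-1,3}(β)|² = (+0.139063)² = 0.019338 (the z-rotation phases have unit modulus)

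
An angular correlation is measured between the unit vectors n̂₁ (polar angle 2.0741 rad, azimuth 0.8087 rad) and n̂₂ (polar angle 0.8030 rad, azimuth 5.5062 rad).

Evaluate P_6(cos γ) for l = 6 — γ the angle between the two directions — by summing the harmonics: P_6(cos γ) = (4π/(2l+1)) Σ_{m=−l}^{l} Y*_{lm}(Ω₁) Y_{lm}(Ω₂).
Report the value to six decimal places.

Addition theorem: P_6(cos γ) = (4π/13) Σ_m Y*_{lm}(Ω₁) Y_{lm}(Ω₂), m = −6…6:
  [-6]  conj(Y_{6,-6})(Ω₁) = 0.03042 - 0.21616j ; Y_{6,-6}(Ω₂) = -0.00338 - 0.06690j ; Δ = -0.01456 - 0.00130j
  [-5]  conj(Y_{6,-5})(Ω₁) = 0.25818 + 0.32663j ; Y_{6,-5}(Ω₂) = -0.16493 - 0.15161j ; Δ = 0.00694 - 0.09301j
  [-4]  conj(Y_{6,-4})(Ω₁) = -0.32611 - 0.03048j ; Y_{6,-4}(Ω₂) = -0.41139 + 0.01385j ; Δ = 0.13458 + 0.00802j
  [-3]  conj(Y_{6,-3})(Ω₁) = -0.07030 + 0.06110j ; Y_{6,-3}(Ω₂) = -0.26774 + 0.28161j ; Δ = 0.00162 - 0.03616j
  [-2]  conj(Y_{6,-2})(Ω₁) = 0.01632 - 0.34989j ; Y_{6,-2}(Ω₂) = -0.00001 - 0.00063j ; Δ = -0.00022 - 0.00001j
  [-1]  conj(Y_{6,-1})(Ω₁) = 0.02321 + 0.02432j ; Y_{6,-1}(Ω₂) = -0.26312 - 0.25873j ; Δ = 0.00018 - 0.01240j
  [+0]  conj(Y_{6,0})(Ω₁) = 0.33612 + 0.00000j ; Y_{6,0}(Ω₂) = -0.10932 + 0.00000j ; Δ = -0.03675 + 0.00000j
  [+1]  conj(Y_{6,1})(Ω₁) = -0.02321 + 0.02432j ; Y_{6,1}(Ω₂) = 0.26312 - 0.25873j ; Δ = 0.00018 + 0.01240j
  [+2]  conj(Y_{6,2})(Ω₁) = 0.01632 + 0.34989j ; Y_{6,2}(Ω₂) = -0.00001 + 0.00063j ; Δ = -0.00022 + 0.00001j
  [+3]  conj(Y_{6,3})(Ω₁) = 0.07030 + 0.06110j ; Y_{6,3}(Ω₂) = 0.26774 + 0.28161j ; Δ = 0.00162 + 0.03616j
  [+4]  conj(Y_{6,4})(Ω₁) = -0.32611 + 0.03048j ; Y_{6,4}(Ω₂) = -0.41139 - 0.01385j ; Δ = 0.13458 - 0.00802j
  [+5]  conj(Y_{6,5})(Ω₁) = -0.25818 + 0.32663j ; Y_{6,5}(Ω₂) = 0.16493 - 0.15161j ; Δ = 0.00694 + 0.09301j
  [+6]  conj(Y_{6,6})(Ω₁) = 0.03042 + 0.21616j ; Y_{6,6}(Ω₂) = -0.00338 + 0.06690j ; Δ = -0.01456 + 0.00130j
Total Σ_m = 0.22032 + 0.00000j. Multiply by 0.966644: 0.21297 + 0.00000j. P_6(cos γ) = 0.212969

0.212969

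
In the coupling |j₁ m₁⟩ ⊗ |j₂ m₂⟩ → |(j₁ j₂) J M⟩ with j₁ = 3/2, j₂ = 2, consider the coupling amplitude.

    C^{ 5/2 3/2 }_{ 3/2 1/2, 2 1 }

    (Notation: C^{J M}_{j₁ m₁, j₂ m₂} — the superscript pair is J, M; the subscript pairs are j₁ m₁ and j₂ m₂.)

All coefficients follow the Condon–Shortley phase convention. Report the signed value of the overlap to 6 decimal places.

−√(1/35) ≈ -0.169031

√[6·1!2!3!/7! · 2!1!3!1!4!1!] = √(144/35)
  +(−1)^0/∏(0,1,1,3,1,0)! = 1/6  (running 1/6)
  +(−1)^1/∏(1,0,0,2,2,1)! = -1/4  (running -1/12)
⟨..|..⟩ = √(144/35)·(-1/12) = -0.169031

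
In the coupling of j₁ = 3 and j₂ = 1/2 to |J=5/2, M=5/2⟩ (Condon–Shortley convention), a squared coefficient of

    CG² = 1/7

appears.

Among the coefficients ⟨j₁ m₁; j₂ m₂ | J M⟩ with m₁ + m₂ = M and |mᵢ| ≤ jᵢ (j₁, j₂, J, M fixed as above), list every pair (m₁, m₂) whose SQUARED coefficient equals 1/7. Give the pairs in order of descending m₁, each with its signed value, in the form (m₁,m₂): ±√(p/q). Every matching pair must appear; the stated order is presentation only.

Admissible pairs with m₁+m₂ = M = 5/2: (2,1/2), (3,-1/2)
  (m₁,m₂)=(3,-1/2): CG² = 6/7, CG = +√(6/7)
  (m₁,m₂)=(2,1/2): CG² = 1/7, CG = −√(1/7)   ← matches the target
Pairs with CG² = 1/7: (2,1/2): −√(1/7)

(2,1/2): −√(1/7)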